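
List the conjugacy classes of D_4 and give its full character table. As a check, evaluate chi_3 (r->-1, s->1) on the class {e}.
Conjugacy classes: {e} of size 1, {r^2} of size 1, {r^1, r^3} of size 2, {s, sr^2, ...} of size 2, {sr, sr^3, ...} of size 2.
Character table:
  irrep \ class              {e} (size 1)  {r^2} (size 1)  {r^1, r^3} (size 2)  {s, sr^2, ...} (size 2)  {sr, sr^3, ...} (size 2)
  chi_1 (triv)               1             1               1                    1                        1                       
  chi_2 (sign: r->1, s->-1)  1             1               1                    -1                       -1                      
  chi_3 (r->-1, s->1)        1             1               -1                   1                        -1                      
  chi_4 (r->-1, s->-1)       1             1               -1                   -1                       1                       
  chi_5 (2d, j=1)            2             -2              0                    0                        0                       

Spot check: chi_3 (r->-1, s->1) on {e} = 1.

Proof sketch: D_4 has order 2*4 = 8 with 5 conjugacy classes, hence 5 irreducibles. Sum of squared dims 1 + 1 + 1 + 1 + 4 = 8 = |G|. Linear characters come from the abelianisation; the 2-dimensional irreps have character r^k -> 2*cos(2*pi*j*k/4), reflections -> 0.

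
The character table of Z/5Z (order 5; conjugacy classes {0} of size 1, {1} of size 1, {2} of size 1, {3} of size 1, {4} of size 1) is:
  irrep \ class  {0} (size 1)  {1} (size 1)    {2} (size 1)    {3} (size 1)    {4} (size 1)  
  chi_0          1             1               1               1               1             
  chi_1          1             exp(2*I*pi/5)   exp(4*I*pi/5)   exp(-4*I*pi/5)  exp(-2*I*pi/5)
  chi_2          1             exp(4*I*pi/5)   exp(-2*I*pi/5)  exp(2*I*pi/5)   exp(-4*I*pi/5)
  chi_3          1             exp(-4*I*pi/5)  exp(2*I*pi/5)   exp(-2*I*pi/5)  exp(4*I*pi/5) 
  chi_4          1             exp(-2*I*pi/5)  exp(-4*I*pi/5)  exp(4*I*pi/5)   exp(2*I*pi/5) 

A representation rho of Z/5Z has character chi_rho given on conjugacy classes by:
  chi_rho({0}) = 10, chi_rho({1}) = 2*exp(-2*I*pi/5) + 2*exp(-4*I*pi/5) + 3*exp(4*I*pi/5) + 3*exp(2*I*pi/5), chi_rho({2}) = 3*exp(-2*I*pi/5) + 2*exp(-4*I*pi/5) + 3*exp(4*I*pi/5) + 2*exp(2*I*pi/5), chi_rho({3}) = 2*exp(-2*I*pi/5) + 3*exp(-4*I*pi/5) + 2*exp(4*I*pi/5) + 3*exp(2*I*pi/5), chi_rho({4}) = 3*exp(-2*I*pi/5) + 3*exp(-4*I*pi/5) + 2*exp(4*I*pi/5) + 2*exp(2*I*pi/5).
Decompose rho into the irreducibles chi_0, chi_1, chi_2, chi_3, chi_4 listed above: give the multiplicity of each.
Multiplicities: chi_0: 0, chi_1: 3, chi_2: 3, chi_3: 2, chi_4: 2.

Solution. Use <chi_rho, chi> = (1/|G|) sum_C |C| * chi_rho(C) * conj(chi(C)) with |G| = 5 for each irreducible chi in the table:
  <chi_rho, chi_0> = (1/5)[1*(10)*conj(1) + 1*(2*exp(-2*I*pi/5) + 2*exp(-4*I*pi/5) + 3*exp(4*I*pi/5) + 3*exp(2*I*pi/5))*conj(1) + 1*(3*exp(-2*I*pi/5) + 2*exp(-4*I*pi/5) + 3*exp(4*I*pi/5) + 2*exp(2*I*pi/5))*conj(1) + 1*(2*exp(-2*I*pi/5) + 3*exp(-4*I*pi/5) + 2*exp(4*I*pi/5) + 3*exp(2*I*pi/5))*conj(1) + 1*(3*exp(-2*I*pi/5) + 3*exp(-4*I*pi/5) + 2*exp(4*I*pi/5) + 2*exp(2*I*pi/5))*conj(1)]
      = (1/5)[(10) + (2*exp(-2*I*pi/5) + 2*exp(-4*I*pi/5) + 3*exp(4*I*pi/5) + 3*exp(2*I*pi/5)) + (3*exp(-2*I*pi/5) + 2*exp(-4*I*pi/5) + 3*exp(4*I*pi/5) + 2*exp(2*I*pi/5)) + (2*exp(-2*I*pi/5) + 3*exp(-4*I*pi/5) + 2*exp(4*I*pi/5) + 3*exp(2*I*pi/5)) + (3*exp(-2*I*pi/5) + 3*exp(-4*I*pi/5) + 2*exp(4*I*pi/5) + 2*exp(2*I*pi/5))] = 0/5 = 0
  <chi_rho, chi_1> = (1/5)[1*(10)*conj(1) + 1*(2*exp(-2*I*pi/5) + 2*exp(-4*I*pi/5) + 3*exp(4*I*pi/5) + 3*exp(2*I*pi/5))*conj(exp(2*I*pi/5)) + 1*(3*exp(-2*I*pi/5) + 2*exp(-4*I*pi/5) + 3*exp(4*I*pi/5) + 2*exp(2*I*pi/5))*conj(exp(4*I*pi/5)) + 1*(2*exp(-2*I*pi/5) + 3*exp(-4*I*pi/5) + 2*exp(4*I*pi/5) + 3*exp(2*I*pi/5))*conj(exp(-4*I*pi/5)) + 1*(3*exp(-2*I*pi/5) + 3*exp(-4*I*pi/5) + 2*exp(4*I*pi/5) + 2*exp(2*I*pi/5))*conj(exp(-2*I*pi/5))]
      = (1/5)[(10) + (3 + 2*exp(-4*I*pi/5) + 2*exp(4*I*pi/5) + 3*exp(2*I*pi/5)) + (3 + 2*exp(-2*I*pi/5) + 3*exp(4*I*pi/5) + 2*exp(2*I*pi/5)) + (3 + 2*exp(-2*I*pi/5) + 3*exp(-4*I*pi/5) + 2*exp(2*I*pi/5)) + (3 + 3*exp(-2*I*pi/5) + 2*exp(-4*I*pi/5) + 2*exp(4*I*pi/5))] = 15/5 = 3
  <chi_rho, chi_2> = (1/5)[1*(10)*conj(1) + 1*(2*exp(-2*I*pi/5) + 2*exp(-4*I*pi/5) + 3*exp(4*I*pi/5) + 3*exp(2*I*pi/5))*conj(exp(4*I*pi/5)) + 1*(3*exp(-2*I*pi/5) + 2*exp(-4*I*pi/5) + 3*exp(4*I*pi/5) + 2*exp(2*I*pi/5))*conj(exp(-2*I*pi/5)) + 1*(2*exp(-2*I*pi/5) + 3*exp(-4*I*pi/5) + 2*exp(4*I*pi/5) + 3*exp(2*I*pi/5))*conj(exp(2*I*pi/5)) + 1*(3*exp(-2*I*pi/5) + 3*exp(-4*I*pi/5) + 2*exp(4*I*pi/5) + 2*exp(2*I*pi/5))*conj(exp(-4*I*pi/5))]
      = (1/5)[(10) + (3 + 3*exp(-2*I*pi/5) + 2*exp(4*I*pi/5) + 2*exp(2*I*pi/5)) + (3 + 2*exp(-2*I*pi/5) + 3*exp(-4*I*pi/5) + 2*exp(4*I*pi/5)) + (3 + 2*exp(-4*I*pi/5) + 3*exp(4*I*pi/5) + 2*exp(2*I*pi/5)) + (3 + 2*exp(-2*I*pi/5) + 2*exp(-4*I*pi/5) + 3*exp(2*I*pi/5))] = 15/5 = 3
  <chi_rho, chi_3> = (1/5)[1*(10)*conj(1) + 1*(2*exp(-2*I*pi/5) + 2*exp(-4*I*pi/5) + 3*exp(4*I*pi/5) + 3*exp(2*I*pi/5))*conj(exp(-4*I*pi/5)) + 1*(3*exp(-2*I*pi/5) + 2*exp(-4*I*pi/5) + 3*exp(4*I*pi/5) + 2*exp(2*I*pi/5))*conj(exp(2*I*pi/5)) + 1*(2*exp(-2*I*pi/5) + 3*exp(-4*I*pi/5) + 2*exp(4*I*pi/5) + 3*exp(2*I*pi/5))*conj(exp(-2*I*pi/5)) + 1*(3*exp(-2*I*pi/5) + 3*exp(-4*I*pi/5) + 2*exp(4*I*pi/5) + 2*exp(2*I*pi/5))*conj(exp(4*I*pi/5))]
      = (1/5)[(10) + (2 + 3*exp(-2*I*pi/5) + 3*exp(-4*I*pi/5) + 2*exp(2*I*pi/5)) + (2 + 3*exp(-4*I*pi/5) + 2*exp(4*I*pi/5) + 3*exp(2*I*pi/5)) + (2 + 3*exp(-2*I*pi/5) + 2*exp(-4*I*pi/5) + 3*exp(4*I*pi/5)) + (2 + 2*exp(-2*I*pi/5) + 3*exp(4*I*pi/5) + 3*exp(2*I*pi/5))] = 10/5 = 2
  <chi_rho, chi_4> = (1/5)[1*(10)*conj(1) + 1*(2*exp(-2*I*pi/5) + 2*exp(-4*I*pi/5) + 3*exp(4*I*pi/5) + 3*exp(2*I*pi/5))*conj(exp(-2*I*pi/5)) + 1*(3*exp(-2*I*pi/5) + 2*exp(-4*I*pi/5) + 3*exp(4*I*pi/5) + 2*exp(2*I*pi/5))*conj(exp(-4*I*pi/5)) + 1*(2*exp(-2*I*pi/5) + 3*exp(-4*I*pi/5) + 2*exp(4*I*pi/5) + 3*exp(2*I*pi/5))*conj(exp(4*I*pi/5)) + 1*(3*exp(-2*I*pi/5) + 3*exp(-4*I*pi/5) + 2*exp(4*I*pi/5) + 2*exp(2*I*pi/5))*conj(exp(2*I*pi/5))]
      = (1/5)[(10) + (2 + 2*exp(-2*I*pi/5) + 3*exp(-4*I*pi/5) + 3*exp(4*I*pi/5)) + (2 + 3*exp(-2*I*pi/5) + 2*exp(-4*I*pi/5) + 3*exp(2*I*pi/5)) + (2 + 3*exp(-2*I*pi/5) + 2*exp(4*I*pi/5) + 3*exp(2*I*pi/5)) + (2 + 3*exp(-4*I*pi/5) + 3*exp(4*I*pi/5) + 2*exp(2*I*pi/5))] = 10/5 = 2
(Exp terms are combined using exp(i*s)*conj(exp(i*t)) = exp(i*(s-t)), and sums of them are collapsed using the identity that for every m > 1 the m distinct m-th roots of unity sum to 0, e.g. 1 + exp(2*I*pi/3) + exp(-2*I*pi/3) = 0.)
Dimension check: dim(rho) = sum (mult * dim) = 0*1 + 3*1 + 3*1 + 2*1 + 2*1 = 10 = chi_rho(e) = 10.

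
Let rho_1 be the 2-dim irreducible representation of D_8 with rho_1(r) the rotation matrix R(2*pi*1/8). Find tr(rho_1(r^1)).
chi_{rho_1}(r^1) = 2*cos(2*pi*1*1/8) = sqrt(2)

Justification: rho_1(r^1) is rotation by angle 2*pi*1*1/8, whose trace is 2*cos(2*pi*1*1/8) = sqrt(2).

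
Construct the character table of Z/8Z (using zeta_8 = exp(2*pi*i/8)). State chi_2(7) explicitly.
Character table of Z/8Z (irreps indexed chi_0,...,chi_7 with chi_k(m) = zeta_8^(k*m), zeta_8 = exp(2*pi*i/8)):
  irrep \ class  {0} (size 1)  {1} (size 1)    {2} (size 1)  {3} (size 1)    {4} (size 1)  {5} (size 1)    {6} (size 1)  {7} (size 1)  
  chi_0          1             1               1             1               1             1               1             1             
  chi_1          1             exp(I*pi/4)     I             exp(3*I*pi/4)   -1            exp(-3*I*pi/4)  -I            exp(-I*pi/4)  
  chi_2          1             I               -1            -I              1             I               -1            -I            
  chi_3          1             exp(3*I*pi/4)   -I            exp(I*pi/4)     -1            exp(-I*pi/4)    I             exp(-3*I*pi/4)
  chi_4          1             -1              1             -1              1             -1              1             -1            
  chi_5          1             exp(-3*I*pi/4)  I             exp(-I*pi/4)    -1            exp(I*pi/4)     -I            exp(3*I*pi/4) 
  chi_6          1             -I              -1            I               1             -I              -1            I             
  chi_7          1             exp(-I*pi/4)    -I            exp(-3*I*pi/4)  -1            exp(3*I*pi/4)   I             exp(I*pi/4)   

Spot check: chi_2(7) = zeta_8^(2*7) = zeta_8^14 = -I.

Explanation: Z/8Z is abelian, so all 8 irreducible complex representations are 1-dimensional. They are given by chi_k(m) = zeta_8^(k*m) for k = 0,...,7. Row orthogonality: sum_m chi_k(m) conj(chi_l(m)) = 8 * [k = l].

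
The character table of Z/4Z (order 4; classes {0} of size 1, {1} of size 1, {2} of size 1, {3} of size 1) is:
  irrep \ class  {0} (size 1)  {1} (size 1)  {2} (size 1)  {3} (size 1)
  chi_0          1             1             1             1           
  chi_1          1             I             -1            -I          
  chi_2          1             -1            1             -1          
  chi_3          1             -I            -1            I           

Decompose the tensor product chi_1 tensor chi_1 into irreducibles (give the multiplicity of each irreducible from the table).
chi_1 tensor chi_1 = chi_2 (all other irreducibles have multiplicity 0).

Justification: The character of a tensor product is the pointwise product (chi_1 * chi_1)(C) = chi_1(C) * chi_1(C):
  {0}: (1)*(1), {1}: (I)*(I), {2}: (-1)*(-1), {3}: (-I)*(-I)
so (chi_1 * chi_1) takes values
  {0} -> 1, {1} -> -1, {2} -> 1, {3} -> -1.
Now take the inner product of this character with each irreducible chi from the table, <chi_1*chi_1, chi> = (1/4) sum_C |C| (chi_1*chi_1)(C) conj(chi(C)):
  <chi_1*chi_1, chi_0> = (1/4)[1*(1)*conj(1) + 1*(-1)*conj(1) + 1*(1)*conj(1) + 1*(-1)*conj(1)]
      = (1/4)[(1) + (-1) + (1) + (-1)] = 0/4 = 0
  <chi_1*chi_1, chi_1> = (1/4)[1*(1)*conj(1) + 1*(-1)*conj(I) + 1*(1)*conj(-1) + 1*(-1)*conj(-I)]
      = (1/4)[(1) + (I) + (-1) + (-I)] = 0/4 = 0
  <chi_1*chi_1, chi_2> = (1/4)[1*(1)*conj(1) + 1*(-1)*conj(-1) + 1*(1)*conj(1) + 1*(-1)*conj(-1)]
      = (1/4)[(1) + (1) + (1) + (1)] = 4/4 = 1
  <chi_1*chi_1, chi_3> = (1/4)[1*(1)*conj(1) + 1*(-1)*conj(-I) + 1*(1)*conj(-1) + 1*(-1)*conj(I)]
      = (1/4)[(1) + (-I) + (-1) + (I)] = 0/4 = 0
(Exp terms are combined using exp(i*s)*conj(exp(i*t)) = exp(i*(s-t)), and sums of them are collapsed using the identity that for every m > 1 the m distinct m-th roots of unity sum to 0, e.g. 1 + exp(2*I*pi/3) + exp(-2*I*pi/3) = 0.)
Hence the multiplicities are chi_2: 1. Dimension check: dim(chi_1)*dim(chi_1) = 1*1 = 1 and sum (mult * dim) = 1*1 = 1.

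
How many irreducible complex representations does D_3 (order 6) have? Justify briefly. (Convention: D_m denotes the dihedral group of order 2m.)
3

Argument: The number of irreducible complex representations of a finite group equals its number of conjugacy classes. D_3 has 3 conjugacy classes ((n+3)/2 for n odd), so D_3 (order 6) has exactly 3 irreducible complex representations.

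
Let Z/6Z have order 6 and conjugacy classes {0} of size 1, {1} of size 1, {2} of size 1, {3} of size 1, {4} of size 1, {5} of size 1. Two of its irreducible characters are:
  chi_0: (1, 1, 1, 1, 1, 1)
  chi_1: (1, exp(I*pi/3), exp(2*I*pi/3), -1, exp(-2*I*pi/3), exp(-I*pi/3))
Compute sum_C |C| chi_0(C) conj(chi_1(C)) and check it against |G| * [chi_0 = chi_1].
Sum = 0; so <chi_0, chi_1> = 0 (distinct irreducibles are orthogonal).

Proof sketch: Compute term by term over conjugacy classes (|C| * chi_0(C) * conj(chi_1(C))):
  1*(1)*conj(1) + 1*(1)*conj(exp(I*pi/3)) + 1*(1)*conj(exp(2*I*pi/3)) + 1*(1)*conj(-1) + 1*(1)*conj(exp(-2*I*pi/3)) + 1*(1)*conj(exp(-I*pi/3))
  = (1) + (exp(-I*pi/3)) + (exp(-2*I*pi/3)) + (-1) + (exp(2*I*pi/3)) + (exp(I*pi/3))
  = 0.
(Exp terms are combined using exp(i*s)*conj(exp(i*t)) = exp(i*(s-t)), and sums of them are collapsed using the identity that for every m > 1 the m distinct m-th roots of unity sum to 0, e.g. 1 + exp(2*I*pi/3) + exp(-2*I*pi/3) = 0.)
Dividing by |G| = 6 gives 0/6 = 0, matching the row-orthogonality relation <chi_0, chi_1> = [chi_0 = chi_1].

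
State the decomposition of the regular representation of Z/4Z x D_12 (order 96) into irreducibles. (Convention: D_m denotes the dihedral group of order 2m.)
Each irreducible V_i of dimension d_i appears with multiplicity d_i, i.e. rho_reg = (direct sum over all irreducibles V_i) d_i V_i. The irreducible dimensions for Z/4Z x D_12 are 1, 1, 1, 1, 1, 1, 1, 1, 1, 1, 1, 1, 1, 1, 1, 1, 2, 2, 2, 2, 2, 2, 2, 2, 2, 2, 2, 2, 2, 2, 2, 2, 2, 2, 2, 2: 16 irreducibles of dimension 1, each with multiplicity 1; 20 irreducibles of dimension 2, each with multiplicity 2. Total dimension 16*1*1 + 20*2*2 = 96 = |G|.

Argument: General theorem: in the regular representation of a finite group G, each irreducible appears with multiplicity equal to its dimension. Check: dim(rho_reg) = sum d_i^2 = 1 + 1 + 1 + 1 + 1 + 1 + 1 + 1 + 1 + 1 + 1 + 1 + 1 + 1 + 1 + 1 + 4 + 4 + 4 + 4 + 4 + 4 + 4 + 4 + 4 + 4 + 4 + 4 + 4 + 4 + 4 + 4 + 4 + 4 + 4 + 4 = 96 = |G|.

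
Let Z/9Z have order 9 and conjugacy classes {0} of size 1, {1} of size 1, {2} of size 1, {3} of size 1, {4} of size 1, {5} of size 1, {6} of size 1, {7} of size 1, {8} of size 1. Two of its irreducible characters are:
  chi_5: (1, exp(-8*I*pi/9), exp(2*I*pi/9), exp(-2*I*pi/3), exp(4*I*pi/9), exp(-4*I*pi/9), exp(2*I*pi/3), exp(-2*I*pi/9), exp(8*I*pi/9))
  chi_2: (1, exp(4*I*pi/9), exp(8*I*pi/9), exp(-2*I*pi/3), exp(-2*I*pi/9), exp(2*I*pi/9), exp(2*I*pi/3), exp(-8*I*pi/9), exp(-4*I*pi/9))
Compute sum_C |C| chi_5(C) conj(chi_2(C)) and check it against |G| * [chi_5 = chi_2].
Sum = 0; so <chi_5, chi_2> = 0 (distinct irreducibles are orthogonal).

Explanation: Compute term by term over conjugacy classes (|C| * chi_5(C) * conj(chi_2(C))):
  1*(1)*conj(1) + 1*(exp(-8*I*pi/9))*conj(exp(4*I*pi/9)) + 1*(exp(2*I*pi/9))*conj(exp(8*I*pi/9)) + 1*(exp(-2*I*pi/3))*conj(exp(-2*I*pi/3)) + 1*(exp(4*I*pi/9))*conj(exp(-2*I*pi/9)) + 1*(exp(-4*I*pi/9))*conj(exp(2*I*pi/9)) + 1*(exp(2*I*pi/3))*conj(exp(2*I*pi/3)) + 1*(exp(-2*I*pi/9))*conj(exp(-8*I*pi/9)) + 1*(exp(8*I*pi/9))*conj(exp(-4*I*pi/9))
  = (1) + (exp(2*I*pi/3)) + (exp(-2*I*pi/3)) + (1) + (exp(2*I*pi/3)) + (exp(-2*I*pi/3)) + (1) + (exp(2*I*pi/3)) + (exp(-2*I*pi/3))
  = 0.
(Exp terms are combined using exp(i*s)*conj(exp(i*t)) = exp(i*(s-t)), and sums of them are collapsed using the identity that for every m > 1 the m distinct m-th roots of unity sum to 0, e.g. 1 + exp(2*I*pi/3) + exp(-2*I*pi/3) = 0.)
Dividing by |G| = 9 gives 0/9 = 0, matching the row-orthogonality relation <chi_5, chi_2> = [chi_5 = chi_2].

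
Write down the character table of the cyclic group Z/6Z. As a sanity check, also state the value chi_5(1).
Character table of Z/6Z (irreps indexed chi_0,...,chi_5 with chi_k(m) = zeta_6^(k*m), zeta_6 = exp(2*pi*i/6)):
  irrep \ class  {0} (size 1)  {1} (size 1)    {2} (size 1)    {3} (size 1)  {4} (size 1)    {5} (size 1)  
  chi_0          1             1               1               1             1               1             
  chi_1          1             exp(I*pi/3)     exp(2*I*pi/3)   -1            exp(-2*I*pi/3)  exp(-I*pi/3)  
  chi_2          1             exp(2*I*pi/3)   exp(-2*I*pi/3)  1             exp(2*I*pi/3)   exp(-2*I*pi/3)
  chi_3          1             -1              1               -1            1               -1            
  chi_4          1             exp(-2*I*pi/3)  exp(2*I*pi/3)   1             exp(-2*I*pi/3)  exp(2*I*pi/3) 
  chi_5          1             exp(-I*pi/3)    exp(-2*I*pi/3)  -1            exp(2*I*pi/3)   exp(I*pi/3)   

Spot check: chi_5(1) = zeta_6^(5*1) = zeta_6^5 = exp(-I*pi/3).

Reasoning: Z/6Z is abelian, so all 6 irreducible complex representations are 1-dimensional. They are given by chi_k(m) = zeta_6^(k*m) for k = 0,...,5. Row orthogonality: sum_m chi_k(m) conj(chi_l(m)) = 6 * [k = l].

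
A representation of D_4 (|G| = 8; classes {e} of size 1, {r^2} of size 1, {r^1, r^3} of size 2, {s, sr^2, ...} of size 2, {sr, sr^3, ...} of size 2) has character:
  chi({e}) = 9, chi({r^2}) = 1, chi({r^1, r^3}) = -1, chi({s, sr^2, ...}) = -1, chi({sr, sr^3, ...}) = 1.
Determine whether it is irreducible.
Not irreducible (reducible): <chi, chi> = 11 > 1.

Justification: <chi, chi> = (1/|G|) sum_C |C| * |chi(C)|^2 = (1/8)[1*|9|^2 + 1*|1|^2 + 2*|-1|^2 + 2*|-1|^2 + 2*|1|^2]
  = (1/8)[(81) + (1) + (2) + (2) + (2)] = 88/8 = 11.
A character is irreducible iff <chi, chi> = 1, so this representation is reducible.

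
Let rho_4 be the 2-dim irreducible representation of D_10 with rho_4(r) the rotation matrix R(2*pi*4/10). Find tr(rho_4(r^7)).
chi_{rho_4}(r^7) = 2*cos(2*pi*4*7/10) = -1/2 + sqrt(5)/2

rho_4(r^7) is rotation by angle 2*pi*4*7/10, whose trace is 2*cos(2*pi*4*7/10) = -1/2 + sqrt(5)/2.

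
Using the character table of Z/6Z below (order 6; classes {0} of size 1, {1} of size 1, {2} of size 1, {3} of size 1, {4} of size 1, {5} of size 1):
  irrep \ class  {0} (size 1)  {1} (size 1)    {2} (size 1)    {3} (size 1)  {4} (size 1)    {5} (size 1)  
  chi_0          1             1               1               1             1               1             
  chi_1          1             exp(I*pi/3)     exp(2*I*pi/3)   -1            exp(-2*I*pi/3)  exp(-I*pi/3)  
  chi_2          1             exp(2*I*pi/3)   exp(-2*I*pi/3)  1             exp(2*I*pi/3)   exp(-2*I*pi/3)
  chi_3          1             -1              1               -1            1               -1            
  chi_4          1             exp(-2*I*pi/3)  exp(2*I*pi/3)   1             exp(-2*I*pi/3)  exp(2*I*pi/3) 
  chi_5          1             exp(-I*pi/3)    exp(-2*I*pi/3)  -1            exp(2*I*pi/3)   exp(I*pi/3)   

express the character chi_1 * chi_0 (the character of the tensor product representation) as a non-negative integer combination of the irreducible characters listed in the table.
chi_1 tensor chi_0 = chi_1 (all other irreducibles have multiplicity 0).

Argument: The character of a tensor product is the pointwise product (chi_1 * chi_0)(C) = chi_1(C) * chi_0(C):
  {0}: (1)*(1), {1}: (exp(I*pi/3))*(1), {2}: (exp(2*I*pi/3))*(1), {3}: (-1)*(1), {4}: (exp(-2*I*pi/3))*(1), {5}: (exp(-I*pi/3))*(1)
so (chi_1 * chi_0) takes values
  {0} -> 1, {1} -> exp(I*pi/3), {2} -> exp(2*I*pi/3), {3} -> -1, {4} -> exp(-2*I*pi/3), {5} -> exp(-I*pi/3).
Now take the inner product of this character with each irreducible chi from the table, <chi_1*chi_0, chi> = (1/6) sum_C |C| (chi_1*chi_0)(C) conj(chi(C)):
  <chi_1*chi_0, chi_0> = (1/6)[1*(1)*conj(1) + 1*(exp(I*pi/3))*conj(1) + 1*(exp(2*I*pi/3))*conj(1) + 1*(-1)*conj(1) + 1*(exp(-2*I*pi/3))*conj(1) + 1*(exp(-I*pi/3))*conj(1)]
      = (1/6)[(1) + (exp(I*pi/3)) + (exp(2*I*pi/3)) + (-1) + (exp(-2*I*pi/3)) + (exp(-I*pi/3))] = 0/6 = 0
  <chi_1*chi_0, chi_1> = (1/6)[1*(1)*conj(1) + 1*(exp(I*pi/3))*conj(exp(I*pi/3)) + 1*(exp(2*I*pi/3))*conj(exp(2*I*pi/3)) + 1*(-1)*conj(-1) + 1*(exp(-2*I*pi/3))*conj(exp(-2*I*pi/3)) + 1*(exp(-I*pi/3))*conj(exp(-I*pi/3))]
      = (1/6)[(1) + (1) + (1) + (1) + (1) + (1)] = 6/6 = 1
  <chi_1*chi_0, chi_2> = (1/6)[1*(1)*conj(1) + 1*(exp(I*pi/3))*conj(exp(2*I*pi/3)) + 1*(exp(2*I*pi/3))*conj(exp(-2*I*pi/3)) + 1*(-1)*conj(1) + 1*(exp(-2*I*pi/3))*conj(exp(2*I*pi/3)) + 1*(exp(-I*pi/3))*conj(exp(-2*I*pi/3))]
      = (1/6)[(1) + (exp(-I*pi/3)) + (exp(-2*I*pi/3)) + (-1) + (exp(2*I*pi/3)) + (exp(I*pi/3))] = 0/6 = 0
  <chi_1*chi_0, chi_3> = (1/6)[1*(1)*conj(1) + 1*(exp(I*pi/3))*conj(-1) + 1*(exp(2*I*pi/3))*conj(1) + 1*(-1)*conj(-1) + 1*(exp(-2*I*pi/3))*conj(1) + 1*(exp(-I*pi/3))*conj(-1)]
      = (1/6)[(1) + (-exp(I*pi/3)) + (exp(2*I*pi/3)) + (1) + (exp(-2*I*pi/3)) + (-exp(-I*pi/3))] = 0/6 = 0
  <chi_1*chi_0, chi_4> = (1/6)[1*(1)*conj(1) + 1*(exp(I*pi/3))*conj(exp(-2*I*pi/3)) + 1*(exp(2*I*pi/3))*conj(exp(2*I*pi/3)) + 1*(-1)*conj(1) + 1*(exp(-2*I*pi/3))*conj(exp(-2*I*pi/3)) + 1*(exp(-I*pi/3))*conj(exp(2*I*pi/3))]
      = (1/6)[(1) + (-1) + (1) + (-1) + (1) + (-1)] = 0/6 = 0
  <chi_1*chi_0, chi_5> = (1/6)[1*(1)*conj(1) + 1*(exp(I*pi/3))*conj(exp(-I*pi/3)) + 1*(exp(2*I*pi/3))*conj(exp(-2*I*pi/3)) + 1*(-1)*conj(-1) + 1*(exp(-2*I*pi/3))*conj(exp(2*I*pi/3)) + 1*(exp(-I*pi/3))*conj(exp(I*pi/3))]
      = (1/6)[(1) + (exp(2*I*pi/3)) + (exp(-2*I*pi/3)) + (1) + (exp(2*I*pi/3)) + (exp(-2*I*pi/3))] = 0/6 = 0
(Exp terms are combined using exp(i*s)*conj(exp(i*t)) = exp(i*(s-t)), and sums of them are collapsed using the identity that for every m > 1 the m distinct m-th roots of unity sum to 0, e.g. 1 + exp(2*I*pi/3) + exp(-2*I*pi/3) = 0.)
Hence the multiplicities are chi_1: 1. Dimension check: dim(chi_1)*dim(chi_0) = 1*1 = 1 and sum (mult * dim) = 1*1 = 1.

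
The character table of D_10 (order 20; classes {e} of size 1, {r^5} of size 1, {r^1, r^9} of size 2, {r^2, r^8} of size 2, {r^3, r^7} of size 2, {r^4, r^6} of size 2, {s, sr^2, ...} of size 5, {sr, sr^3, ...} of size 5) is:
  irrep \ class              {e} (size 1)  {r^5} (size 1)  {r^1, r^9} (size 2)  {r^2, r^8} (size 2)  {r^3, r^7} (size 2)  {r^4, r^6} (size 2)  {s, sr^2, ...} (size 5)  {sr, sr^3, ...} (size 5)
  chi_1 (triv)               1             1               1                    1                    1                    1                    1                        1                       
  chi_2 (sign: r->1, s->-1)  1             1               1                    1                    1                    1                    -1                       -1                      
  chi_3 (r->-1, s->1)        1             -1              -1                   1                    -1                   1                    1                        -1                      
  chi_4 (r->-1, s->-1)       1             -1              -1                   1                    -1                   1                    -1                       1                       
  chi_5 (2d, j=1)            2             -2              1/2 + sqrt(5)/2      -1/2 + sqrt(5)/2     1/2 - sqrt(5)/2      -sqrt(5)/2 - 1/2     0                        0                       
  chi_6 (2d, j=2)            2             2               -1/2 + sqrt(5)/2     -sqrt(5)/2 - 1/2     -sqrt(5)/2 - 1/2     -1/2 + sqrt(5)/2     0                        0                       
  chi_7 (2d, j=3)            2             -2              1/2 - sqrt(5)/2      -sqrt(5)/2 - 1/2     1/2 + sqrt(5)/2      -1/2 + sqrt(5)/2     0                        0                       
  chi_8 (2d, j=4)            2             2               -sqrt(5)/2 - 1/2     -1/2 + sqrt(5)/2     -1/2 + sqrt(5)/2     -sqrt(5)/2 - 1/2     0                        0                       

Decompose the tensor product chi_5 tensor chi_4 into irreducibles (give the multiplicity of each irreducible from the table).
chi_5 tensor chi_4 = chi_8 (all other irreducibles have multiplicity 0).

Argument: The character of a tensor product is the pointwise product (chi_5 * chi_4)(C) = chi_5(C) * chi_4(C):
  {e}: (2)*(1), {r^5}: (-2)*(-1), {r^1, r^9}: (1/2 + sqrt(5)/2)*(-1), {r^2, r^8}: (-1/2 + sqrt(5)/2)*(1), {r^3, r^7}: (1/2 - sqrt(5)/2)*(-1), {r^4, r^6}: (-sqrt(5)/2 - 1/2)*(1), {s, sr^2, ...}: (0)*(-1), {sr, sr^3, ...}: (0)*(1)
so (chi_5 * chi_4) takes values
  {e} -> 2, {r^5} -> 2, {r^1, r^9} -> -sqrt(5)/2 - 1/2, {r^2, r^8} -> -1/2 + sqrt(5)/2, {r^3, r^7} -> -1/2 + sqrt(5)/2, {r^4, r^6} -> -sqrt(5)/2 - 1/2, {s, sr^2, ...} -> 0, {sr, sr^3, ...} -> 0.
Now take the inner product of this character with each irreducible chi from the table, <chi_5*chi_4, chi> = (1/20) sum_C |C| (chi_5*chi_4)(C) conj(chi(C)):
  <chi_5*chi_4, chi_1> = (1/20)[1*(2)*conj(1) + 1*(2)*conj(1) + 2*(-sqrt(5)/2 - 1/2)*conj(1) + 2*(-1/2 + sqrt(5)/2)*conj(1) + 2*(-1/2 + sqrt(5)/2)*conj(1) + 2*(-sqrt(5)/2 - 1/2)*conj(1) + 5*(0)*conj(1) + 5*(0)*conj(1)]
      = (1/20)[(2) + (2) + (-sqrt(5) - 1) + (-1 + sqrt(5)) + (-1 + sqrt(5)) + (-sqrt(5) - 1) + (0) + (0)] = 0/20 = 0
  <chi_5*chi_4, chi_2> = (1/20)[1*(2)*conj(1) + 1*(2)*conj(1) + 2*(-sqrt(5)/2 - 1/2)*conj(1) + 2*(-1/2 + sqrt(5)/2)*conj(1) + 2*(-1/2 + sqrt(5)/2)*conj(1) + 2*(-sqrt(5)/2 - 1/2)*conj(1) + 5*(0)*conj(-1) + 5*(0)*conj(-1)]
      = (1/20)[(2) + (2) + (-sqrt(5) - 1) + (-1 + sqrt(5)) + (-1 + sqrt(5)) + (-sqrt(5) - 1) + (0) + (0)] = 0/20 = 0
  <chi_5*chi_4, chi_3> = (1/20)[1*(2)*conj(1) + 1*(2)*conj(-1) + 2*(-sqrt(5)/2 - 1/2)*conj(-1) + 2*(-1/2 + sqrt(5)/2)*conj(1) + 2*(-1/2 + sqrt(5)/2)*conj(-1) + 2*(-sqrt(5)/2 - 1/2)*conj(1) + 5*(0)*conj(1) + 5*(0)*conj(-1)]
      = (1/20)[(2) + (-2) + (1 + sqrt(5)) + (-1 + sqrt(5)) + (1 - sqrt(5)) + (-sqrt(5) - 1) + (0) + (0)] = 0/20 = 0
  <chi_5*chi_4, chi_4> = (1/20)[1*(2)*conj(1) + 1*(2)*conj(-1) + 2*(-sqrt(5)/2 - 1/2)*conj(-1) + 2*(-1/2 + sqrt(5)/2)*conj(1) + 2*(-1/2 + sqrt(5)/2)*conj(-1) + 2*(-sqrt(5)/2 - 1/2)*conj(1) + 5*(0)*conj(-1) + 5*(0)*conj(1)]
      = (1/20)[(2) + (-2) + (1 + sqrt(5)) + (-1 + sqrt(5)) + (1 - sqrt(5)) + (-sqrt(5) - 1) + (0) + (0)] = 0/20 = 0
  <chi_5*chi_4, chi_5> = (1/20)[1*(2)*conj(2) + 1*(2)*conj(-2) + 2*(-sqrt(5)/2 - 1/2)*conj(1/2 + sqrt(5)/2) + 2*(-1/2 + sqrt(5)/2)*conj(-1/2 + sqrt(5)/2) + 2*(-1/2 + sqrt(5)/2)*conj(1/2 - sqrt(5)/2) + 2*(-sqrt(5)/2 - 1/2)*conj(-sqrt(5)/2 - 1/2) + 5*(0)*conj(0) + 5*(0)*conj(0)]
      = (1/20)[(4) + (-4) + (-3 - sqrt(5)) + (3 - sqrt(5)) + (-3 + sqrt(5)) + (sqrt(5) + 3) + (0) + (0)] = 0/20 = 0
  <chi_5*chi_4, chi_6> = (1/20)[1*(2)*conj(2) + 1*(2)*conj(2) + 2*(-sqrt(5)/2 - 1/2)*conj(-1/2 + sqrt(5)/2) + 2*(-1/2 + sqrt(5)/2)*conj(-sqrt(5)/2 - 1/2) + 2*(-1/2 + sqrt(5)/2)*conj(-sqrt(5)/2 - 1/2) + 2*(-sqrt(5)/2 - 1/2)*conj(-1/2 + sqrt(5)/2) + 5*(0)*conj(0) + 5*(0)*conj(0)]
      = (1/20)[(4) + (4) + (-2) + (-2) + (-2) + (-2) + (0) + (0)] = 0/20 = 0
  <chi_5*chi_4, chi_7> = (1/20)[1*(2)*conj(2) + 1*(2)*conj(-2) + 2*(-sqrt(5)/2 - 1/2)*conj(1/2 - sqrt(5)/2) + 2*(-1/2 + sqrt(5)/2)*conj(-sqrt(5)/2 - 1/2) + 2*(-1/2 + sqrt(5)/2)*conj(1/2 + sqrt(5)/2) + 2*(-sqrt(5)/2 - 1/2)*conj(-1/2 + sqrt(5)/2) + 5*(0)*conj(0) + 5*(0)*conj(0)]
      = (1/20)[(4) + (-4) + (2) + (-2) + (2) + (-2) + (0) + (0)] = 0/20 = 0
  <chi_5*chi_4, chi_8> = (1/20)[1*(2)*conj(2) + 1*(2)*conj(2) + 2*(-sqrt(5)/2 - 1/2)*conj(-sqrt(5)/2 - 1/2) + 2*(-1/2 + sqrt(5)/2)*conj(-1/2 + sqrt(5)/2) + 2*(-1/2 + sqrt(5)/2)*conj(-1/2 + sqrt(5)/2) + 2*(-sqrt(5)/2 - 1/2)*conj(-sqrt(5)/2 - 1/2) + 5*(0)*conj(0) + 5*(0)*conj(0)]
      = (1/20)[(4) + (4) + (sqrt(5) + 3) + (3 - sqrt(5)) + (3 - sqrt(5)) + (sqrt(5) + 3) + (0) + (0)] = 20/20 = 1
Hence the multiplicities are chi_8: 1. Dimension check: dim(chi_5)*dim(chi_4) = 2*1 = 2 and sum (mult * dim) = 1*2 = 2.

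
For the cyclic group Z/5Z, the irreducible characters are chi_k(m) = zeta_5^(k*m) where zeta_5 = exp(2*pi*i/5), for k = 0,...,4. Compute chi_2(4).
chi_2(4) = zeta_5^8 = exp(-4*I*pi/5)

Reasoning: chi_2(4) = zeta_5^(2*4) = zeta_5^8. Since zeta_5^5 = 1, this equals zeta_5^3 = exp(2*pi*i*3/5) = exp(-4*I*pi/5).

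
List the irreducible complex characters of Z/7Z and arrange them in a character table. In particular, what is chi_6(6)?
Character table of Z/7Z (irreps indexed chi_0,...,chi_6 with chi_k(m) = zeta_7^(k*m), zeta_7 = exp(2*pi*i/7)):
  irrep \ class  {0} (size 1)  {1} (size 1)    {2} (size 1)    {3} (size 1)    {4} (size 1)    {5} (size 1)    {6} (size 1)  
  chi_0          1             1               1               1               1               1               1             
  chi_1          1             exp(2*I*pi/7)   exp(4*I*pi/7)   exp(6*I*pi/7)   exp(-6*I*pi/7)  exp(-4*I*pi/7)  exp(-2*I*pi/7)
  chi_2          1             exp(4*I*pi/7)   exp(-6*I*pi/7)  exp(-2*I*pi/7)  exp(2*I*pi/7)   exp(6*I*pi/7)   exp(-4*I*pi/7)
  chi_3          1             exp(6*I*pi/7)   exp(-2*I*pi/7)  exp(4*I*pi/7)   exp(-4*I*pi/7)  exp(2*I*pi/7)   exp(-6*I*pi/7)
  chi_4          1             exp(-6*I*pi/7)  exp(2*I*pi/7)   exp(-4*I*pi/7)  exp(4*I*pi/7)   exp(-2*I*pi/7)  exp(6*I*pi/7) 
  chi_5          1             exp(-4*I*pi/7)  exp(6*I*pi/7)   exp(2*I*pi/7)   exp(-2*I*pi/7)  exp(-6*I*pi/7)  exp(4*I*pi/7) 
  chi_6          1             exp(-2*I*pi/7)  exp(-4*I*pi/7)  exp(-6*I*pi/7)  exp(6*I*pi/7)   exp(4*I*pi/7)   exp(2*I*pi/7) 

Spot check: chi_6(6) = zeta_7^(6*6) = zeta_7^36 = exp(2*I*pi/7).

Reasoning: Z/7Z is abelian, so all 7 irreducible complex representations are 1-dimensional. They are given by chi_k(m) = zeta_7^(k*m) for k = 0,...,6. Row orthogonality: sum_m chi_k(m) conj(chi_l(m)) = 7 * [k = l].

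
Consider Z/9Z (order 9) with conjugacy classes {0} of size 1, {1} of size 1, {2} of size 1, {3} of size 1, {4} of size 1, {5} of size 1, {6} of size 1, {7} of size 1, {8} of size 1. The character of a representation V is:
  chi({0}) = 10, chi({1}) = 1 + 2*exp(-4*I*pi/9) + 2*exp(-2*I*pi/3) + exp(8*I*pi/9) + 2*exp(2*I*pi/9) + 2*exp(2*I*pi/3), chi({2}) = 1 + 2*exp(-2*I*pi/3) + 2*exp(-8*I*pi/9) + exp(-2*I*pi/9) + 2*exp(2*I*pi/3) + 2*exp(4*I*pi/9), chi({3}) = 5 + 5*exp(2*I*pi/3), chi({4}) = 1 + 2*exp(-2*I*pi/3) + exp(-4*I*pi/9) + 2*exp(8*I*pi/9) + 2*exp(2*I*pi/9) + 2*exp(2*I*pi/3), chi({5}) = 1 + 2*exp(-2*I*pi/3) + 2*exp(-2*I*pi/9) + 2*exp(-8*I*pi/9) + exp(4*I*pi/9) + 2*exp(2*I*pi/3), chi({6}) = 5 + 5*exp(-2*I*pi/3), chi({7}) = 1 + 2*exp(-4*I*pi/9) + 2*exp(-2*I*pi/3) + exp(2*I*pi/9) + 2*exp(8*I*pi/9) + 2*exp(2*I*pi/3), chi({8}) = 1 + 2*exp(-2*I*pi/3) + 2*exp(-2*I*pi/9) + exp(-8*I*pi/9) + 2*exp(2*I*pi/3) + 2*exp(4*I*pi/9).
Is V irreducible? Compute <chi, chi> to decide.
Not irreducible (reducible): <chi, chi> = 18 > 1.

Why: <chi, chi> = (1/|G|) sum_C |C| * |chi(C)|^2 = (1/9)[1*|10|^2 + 1*|1 + 2*exp(-4*I*pi/9) + 2*exp(-2*I*pi/3) + exp(8*I*pi/9) + 2*exp(2*I*pi/9) + 2*exp(2*I*pi/3)|^2 + 1*|1 + 2*exp(-2*I*pi/3) + 2*exp(-8*I*pi/9) + exp(-2*I*pi/9) + 2*exp(2*I*pi/3) + 2*exp(4*I*pi/9)|^2 + 1*|5 + 5*exp(2*I*pi/3)|^2 + 1*|1 + 2*exp(-2*I*pi/3) + exp(-4*I*pi/9) + 2*exp(8*I*pi/9) + 2*exp(2*I*pi/9) + 2*exp(2*I*pi/3)|^2 + 1*|1 + 2*exp(-2*I*pi/3) + 2*exp(-2*I*pi/9) + 2*exp(-8*I*pi/9) + exp(4*I*pi/9) + 2*exp(2*I*pi/3)|^2 + 1*|5 + 5*exp(-2*I*pi/3)|^2 + 1*|1 + 2*exp(-4*I*pi/9) + 2*exp(-2*I*pi/3) + exp(2*I*pi/9) + 2*exp(8*I*pi/9) + 2*exp(2*I*pi/3)|^2 + 1*|1 + 2*exp(-2*I*pi/3) + 2*exp(-2*I*pi/9) + exp(-8*I*pi/9) + 2*exp(2*I*pi/3) + 2*exp(4*I*pi/9)|^2]
  = (1/9)[(100) + (18 + 16*exp(-2*I*pi/3) + 8*exp(-4*I*pi/9) + 8*exp(-2*I*pi/9) + 9*exp(-8*I*pi/9) + 9*exp(8*I*pi/9) + 8*exp(2*I*pi/9) + 8*exp(4*I*pi/9) + 16*exp(2*I*pi/3)) + (18 + 16*exp(-2*I*pi/3) + 8*exp(-4*I*pi/9) + 9*exp(-2*I*pi/9) + 8*exp(-8*I*pi/9) + 8*exp(8*I*pi/9) + 9*exp(2*I*pi/9) + 8*exp(4*I*pi/9) + 16*exp(2*I*pi/3)) + (25) + (18 + 16*exp(-2*I*pi/3) + 9*exp(-4*I*pi/9) + 8*exp(-2*I*pi/9) + 8*exp(-8*I*pi/9) + 8*exp(8*I*pi/9) + 8*exp(2*I*pi/9) + 9*exp(4*I*pi/9) + 16*exp(2*I*pi/3)) + (18 + 16*exp(-2*I*pi/3) + 9*exp(-4*I*pi/9) + 8*exp(-2*I*pi/9) + 8*exp(-8*I*pi/9) + 8*exp(8*I*pi/9) + 8*exp(2*I*pi/9) + 9*exp(4*I*pi/9) + 16*exp(2*I*pi/3)) + (25) + (18 + 16*exp(-2*I*pi/3) + 8*exp(-4*I*pi/9) + 9*exp(-2*I*pi/9) + 8*exp(-8*I*pi/9) + 8*exp(8*I*pi/9) + 9*exp(2*I*pi/9) + 8*exp(4*I*pi/9) + 16*exp(2*I*pi/3)) + (18 + 16*exp(-2*I*pi/3) + 8*exp(-4*I*pi/9) + 8*exp(-2*I*pi/9) + 9*exp(-8*I*pi/9) + 9*exp(8*I*pi/9) + 8*exp(2*I*pi/9) + 8*exp(4*I*pi/9) + 16*exp(2*I*pi/3))] = 162/9 = 18.
(Exp terms are combined using exp(i*s)*conj(exp(i*t)) = exp(i*(s-t)), and sums of them are collapsed using the identity that for every m > 1 the m distinct m-th roots of unity sum to 0, e.g. 1 + exp(2*I*pi/3) + exp(-2*I*pi/3) = 0.)
A character is irreducible iff <chi, chi> = 1, so this representation is reducible.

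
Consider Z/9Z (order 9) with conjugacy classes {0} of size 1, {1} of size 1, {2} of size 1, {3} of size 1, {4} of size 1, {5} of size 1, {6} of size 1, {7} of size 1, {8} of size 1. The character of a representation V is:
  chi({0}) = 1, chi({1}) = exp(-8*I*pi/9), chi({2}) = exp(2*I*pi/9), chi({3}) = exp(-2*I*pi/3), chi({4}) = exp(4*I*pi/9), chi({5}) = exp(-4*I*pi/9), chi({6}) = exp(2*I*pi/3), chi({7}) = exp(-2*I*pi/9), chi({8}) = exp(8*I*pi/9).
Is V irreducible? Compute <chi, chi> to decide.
Irreducible: <chi, chi> = 1.

Reasoning: <chi, chi> = (1/|G|) sum_C |C| * |chi(C)|^2 = (1/9)[1*|1|^2 + 1*|exp(-8*I*pi/9)|^2 + 1*|exp(2*I*pi/9)|^2 + 1*|exp(-2*I*pi/3)|^2 + 1*|exp(4*I*pi/9)|^2 + 1*|exp(-4*I*pi/9)|^2 + 1*|exp(2*I*pi/3)|^2 + 1*|exp(-2*I*pi/9)|^2 + 1*|exp(8*I*pi/9)|^2]
  = (1/9)[(1) + (1) + (1) + (1) + (1) + (1) + (1) + (1) + (1)] = 9/9 = 1.
(Exp terms are combined using exp(i*s)*conj(exp(i*t)) = exp(i*(s-t)), and sums of them are collapsed using the identity that for every m > 1 the m distinct m-th roots of unity sum to 0, e.g. 1 + exp(2*I*pi/3) + exp(-2*I*pi/3) = 0.)
A character is irreducible iff <chi, chi> = 1, so this representation is irreducible.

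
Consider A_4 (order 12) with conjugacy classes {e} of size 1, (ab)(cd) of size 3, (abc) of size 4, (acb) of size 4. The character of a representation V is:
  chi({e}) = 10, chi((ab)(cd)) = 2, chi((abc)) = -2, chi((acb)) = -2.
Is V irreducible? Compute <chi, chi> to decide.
Not irreducible (reducible): <chi, chi> = 12 > 1.

Solution. <chi, chi> = (1/|G|) sum_C |C| * |chi(C)|^2 = (1/12)[1*|10|^2 + 3*|2|^2 + 4*|-2|^2 + 4*|-2|^2]
  = (1/12)[(100) + (12) + (16) + (16)] = 144/12 = 12.
(Exp terms are combined using exp(i*s)*conj(exp(i*t)) = exp(i*(s-t)), and sums of them are collapsed using the identity that for every m > 1 the m distinct m-th roots of unity sum to 0, e.g. 1 + exp(2*I*pi/3) + exp(-2*I*pi/3) = 0.)
A character is irreducible iff <chi, chi> = 1, so this representation is reducible.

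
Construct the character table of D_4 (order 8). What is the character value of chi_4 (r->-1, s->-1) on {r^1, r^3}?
Conjugacy classes: {e} of size 1, {r^2} of size 1, {r^1, r^3} of size 2, {s, sr^2, ...} of size 2, {sr, sr^3, ...} of size 2.
Character table:
  irrep \ class              {e} (size 1)  {r^2} (size 1)  {r^1, r^3} (size 2)  {s, sr^2, ...} (size 2)  {sr, sr^3, ...} (size 2)
  chi_1 (triv)               1             1               1                    1                        1                       
  chi_2 (sign: r->1, s->-1)  1             1               1                    -1                       -1                      
  chi_3 (r->-1, s->1)        1             1               -1                   1                        -1                      
  chi_4 (r->-1, s->-1)       1             1               -1                   -1                       1                       
  chi_5 (2d, j=1)            2             -2              0                    0                        0                       

Spot check: chi_4 (r->-1, s->-1) on {r^1, r^3} = -1.

Justification: D_4 has order 2*4 = 8 with 5 conjugacy classes, hence 5 irreducibles. Sum of squared dims 1 + 1 + 1 + 1 + 4 = 8 = |G|. Linear characters come from the abelianisation; the 2-dimensional irreps have character r^k -> 2*cos(2*pi*j*k/4), reflections -> 0.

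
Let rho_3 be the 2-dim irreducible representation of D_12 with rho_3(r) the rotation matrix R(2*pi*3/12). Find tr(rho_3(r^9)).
chi_{rho_3}(r^9) = 2*cos(2*pi*3*9/12) = 0

Solution. rho_3(r^9) is rotation by angle 2*pi*3*9/12, whose trace is 2*cos(2*pi*3*9/12) = 0.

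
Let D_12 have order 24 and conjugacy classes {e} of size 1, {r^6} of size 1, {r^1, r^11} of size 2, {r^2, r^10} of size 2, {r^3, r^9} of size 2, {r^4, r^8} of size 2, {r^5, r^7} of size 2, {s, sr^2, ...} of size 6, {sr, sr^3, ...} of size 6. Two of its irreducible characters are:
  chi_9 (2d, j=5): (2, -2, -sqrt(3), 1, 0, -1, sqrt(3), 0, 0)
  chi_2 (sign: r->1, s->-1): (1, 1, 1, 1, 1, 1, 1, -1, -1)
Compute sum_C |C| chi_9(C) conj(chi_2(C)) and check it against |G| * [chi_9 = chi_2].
Sum = 0; so <chi_9, chi_2> = 0 (distinct irreducibles are orthogonal).

Why: Compute term by term over conjugacy classes (|C| * chi_9(C) * conj(chi_2(C))):
  1*(2)*conj(1) + 1*(-2)*conj(1) + 2*(-sqrt(3))*conj(1) + 2*(1)*conj(1) + 2*(0)*conj(1) + 2*(-1)*conj(1) + 2*(sqrt(3))*conj(1) + 6*(0)*conj(-1) + 6*(0)*conj(-1)
  = (2) + (-2) + (-2*sqrt(3)) + (2) + (0) + (-2) + (2*sqrt(3)) + (0) + (0)
  = 0.
Dividing by |G| = 24 gives 0/24 = 0, matching the row-orthogonality relation <chi_9, chi_2> = [chi_9 = chi_2].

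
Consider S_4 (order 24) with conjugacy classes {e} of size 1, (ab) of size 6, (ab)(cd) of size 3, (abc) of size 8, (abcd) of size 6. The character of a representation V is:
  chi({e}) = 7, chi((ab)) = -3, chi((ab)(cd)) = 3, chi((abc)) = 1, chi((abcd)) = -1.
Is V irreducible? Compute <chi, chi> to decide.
Not irreducible (reducible): <chi, chi> = 6 > 1.

Justification: <chi, chi> = (1/|G|) sum_C |C| * |chi(C)|^2 = (1/24)[1*|7|^2 + 6*|-3|^2 + 3*|3|^2 + 8*|1|^2 + 6*|-1|^2]
  = (1/24)[(49) + (54) + (27) + (8) + (6)] = 144/24 = 6.
A character is irreducible iff <chi, chi> = 1, so this representation is reducible.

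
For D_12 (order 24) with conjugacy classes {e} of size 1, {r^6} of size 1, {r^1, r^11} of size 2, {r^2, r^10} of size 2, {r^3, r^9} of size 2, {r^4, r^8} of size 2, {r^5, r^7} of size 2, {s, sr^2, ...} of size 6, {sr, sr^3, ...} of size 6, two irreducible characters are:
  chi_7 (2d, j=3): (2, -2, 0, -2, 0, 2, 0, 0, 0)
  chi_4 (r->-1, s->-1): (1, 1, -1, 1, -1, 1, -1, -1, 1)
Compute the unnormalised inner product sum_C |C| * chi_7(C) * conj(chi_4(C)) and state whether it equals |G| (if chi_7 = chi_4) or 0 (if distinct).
Sum = 0; so <chi_7, chi_4> = 0 (distinct irreducibles are orthogonal).

Working: Compute term by term over conjugacy classes (|C| * chi_7(C) * conj(chi_4(C))):
  1*(2)*conj(1) + 1*(-2)*conj(1) + 2*(0)*conj(-1) + 2*(-2)*conj(1) + 2*(0)*conj(-1) + 2*(2)*conj(1) + 2*(0)*conj(-1) + 6*(0)*conj(-1) + 6*(0)*conj(1)
  = (2) + (-2) + (0) + (-4) + (0) + (4) + (0) + (0) + (0)
  = 0.
Dividing by |G| = 24 gives 0/24 = 0, matching the row-orthogonality relation <chi_7, chi_4> = [chi_7 = chi_4].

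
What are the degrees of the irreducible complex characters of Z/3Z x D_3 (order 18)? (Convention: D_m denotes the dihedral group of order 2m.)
Dimensions: 1, 1, 1, 1, 1, 1, 2, 2, 2

Solution. There are 9 irreducibles (= number of conjugacy classes). Their dimensions d_i satisfy sum d_i^2 = |G| = 18: 1 + 1 + 1 + 1 + 1 + 1 + 4 + 4 + 4 = 18. (For the product with Z/3Z: each of the 3 1-dim characters of Z/3Z tensors with each irrep of D_3, giving 3 copies of each D_3-dimension.)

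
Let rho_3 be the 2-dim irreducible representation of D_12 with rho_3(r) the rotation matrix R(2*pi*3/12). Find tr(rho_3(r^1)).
chi_{rho_3}(r^1) = 2*cos(2*pi*3*1/12) = 0

Solution. rho_3(r^1) is rotation by angle 2*pi*3*1/12, whose trace is 2*cos(2*pi*3*1/12) = 0.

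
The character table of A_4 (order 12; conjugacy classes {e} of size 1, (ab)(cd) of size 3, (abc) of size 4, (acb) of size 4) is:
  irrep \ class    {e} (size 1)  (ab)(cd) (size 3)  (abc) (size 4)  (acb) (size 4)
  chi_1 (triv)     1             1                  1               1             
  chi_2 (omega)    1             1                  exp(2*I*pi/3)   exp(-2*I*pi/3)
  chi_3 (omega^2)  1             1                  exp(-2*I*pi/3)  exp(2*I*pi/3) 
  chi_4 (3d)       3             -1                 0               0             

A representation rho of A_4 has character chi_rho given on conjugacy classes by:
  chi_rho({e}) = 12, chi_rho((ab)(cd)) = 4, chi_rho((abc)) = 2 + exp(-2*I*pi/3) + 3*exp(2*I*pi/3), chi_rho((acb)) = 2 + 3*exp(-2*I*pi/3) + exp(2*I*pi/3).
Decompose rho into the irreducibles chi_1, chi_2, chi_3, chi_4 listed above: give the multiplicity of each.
Multiplicities: chi_1: 2, chi_2: 3, chi_3: 1, chi_4: 2.

Details: Use <chi_rho, chi> = (1/|G|) sum_C |C| * chi_rho(C) * conj(chi(C)) with |G| = 12 for each irreducible chi in the table:
  <chi_rho, chi_1> = (1/12)[1*(12)*conj(1) + 3*(4)*conj(1) + 4*(2 + exp(-2*I*pi/3) + 3*exp(2*I*pi/3))*conj(1) + 4*(2 + 3*exp(-2*I*pi/3) + exp(2*I*pi/3))*conj(1)]
      = (1/12)[(12) + (12) + (8 + 4*exp(-2*I*pi/3) + 12*exp(2*I*pi/3)) + (8 + 12*exp(-2*I*pi/3) + 4*exp(2*I*pi/3))] = 24/12 = 2
  <chi_rho, chi_2> = (1/12)[1*(12)*conj(1) + 3*(4)*conj(1) + 4*(2 + exp(-2*I*pi/3) + 3*exp(2*I*pi/3))*conj(exp(2*I*pi/3)) + 4*(2 + 3*exp(-2*I*pi/3) + exp(2*I*pi/3))*conj(exp(-2*I*pi/3))]
      = (1/12)[(12) + (12) + (12 + 8*exp(-2*I*pi/3) + 4*exp(2*I*pi/3)) + (12 + 4*exp(-2*I*pi/3) + 8*exp(2*I*pi/3))] = 36/12 = 3
  <chi_rho, chi_3> = (1/12)[1*(12)*conj(1) + 3*(4)*conj(1) + 4*(2 + exp(-2*I*pi/3) + 3*exp(2*I*pi/3))*conj(exp(-2*I*pi/3)) + 4*(2 + 3*exp(-2*I*pi/3) + exp(2*I*pi/3))*conj(exp(2*I*pi/3))]
      = (1/12)[(12) + (12) + (4 + 12*exp(-2*I*pi/3) + 8*exp(2*I*pi/3)) + (4 + 8*exp(-2*I*pi/3) + 12*exp(2*I*pi/3))] = 12/12 = 1
  <chi_rho, chi_4> = (1/12)[1*(12)*conj(3) + 3*(4)*conj(-1) + 4*(2 + exp(-2*I*pi/3) + 3*exp(2*I*pi/3))*conj(0) + 4*(2 + 3*exp(-2*I*pi/3) + exp(2*I*pi/3))*conj(0)]
      = (1/12)[(36) + (-12) + (0) + (0)] = 24/12 = 2
(Exp terms are combined using exp(i*s)*conj(exp(i*t)) = exp(i*(s-t)), and sums of them are collapsed using the identity that for every m > 1 the m distinct m-th roots of unity sum to 0, e.g. 1 + exp(2*I*pi/3) + exp(-2*I*pi/3) = 0.)
Dimension check: dim(rho) = sum (mult * dim) = 2*1 + 3*1 + 1*1 + 2*3 = 12 = chi_rho(e) = 12.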